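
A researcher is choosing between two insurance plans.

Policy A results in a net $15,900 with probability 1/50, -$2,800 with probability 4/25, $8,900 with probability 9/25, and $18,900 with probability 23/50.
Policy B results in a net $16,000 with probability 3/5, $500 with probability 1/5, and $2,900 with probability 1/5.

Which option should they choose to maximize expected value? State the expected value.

Policy A = 1/50 × 15900 + 4/25 × (-2800) + 9/25 × 8900 + 23/50 × 18900 = 318 − 448 + 3204 + 8694 = 11768
Policy B = 3/5 × 16000 + 1/5 × 500 + 1/5 × 2900 = 9600 + 100 + 580 = 10280

Policy A ($11,768)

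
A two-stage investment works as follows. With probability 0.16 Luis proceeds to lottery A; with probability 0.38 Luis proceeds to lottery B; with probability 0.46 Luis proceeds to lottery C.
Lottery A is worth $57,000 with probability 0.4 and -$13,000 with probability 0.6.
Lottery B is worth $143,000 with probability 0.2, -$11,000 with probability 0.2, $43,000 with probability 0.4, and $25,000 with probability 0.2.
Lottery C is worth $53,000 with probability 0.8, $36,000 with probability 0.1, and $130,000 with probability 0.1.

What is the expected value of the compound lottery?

EV(A) = 0.4 × 57000 + 0.6 × (-13000) = 22800 − 7800 = 15000
EV(B) = 0.2 × 143000 + 0.2 × (-11000) + 0.4 × 43000 + 0.2 × 25000 = 28600 − 2200 + 17200 + 5000 = 48600
EV(C) = 0.8 × 53000 + 0.1 × 36000 + 0.1 × 130000 = 42400 + 3600 + 13000 = 59000
Overall = 0.16 × 15000 + 0.38 × 48600 + 0.46 × 59000 = 2400 + 18468 + 27140 = 48008

$48,008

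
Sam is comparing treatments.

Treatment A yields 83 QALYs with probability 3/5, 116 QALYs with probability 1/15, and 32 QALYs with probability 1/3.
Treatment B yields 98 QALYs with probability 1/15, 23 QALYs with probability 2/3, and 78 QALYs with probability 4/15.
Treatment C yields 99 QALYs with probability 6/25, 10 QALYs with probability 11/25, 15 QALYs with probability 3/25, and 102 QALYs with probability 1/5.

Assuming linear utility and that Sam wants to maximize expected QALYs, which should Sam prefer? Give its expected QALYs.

Treatment A = 3/5 × 83 + 1/15 × 116 + 1/3 × 32 = 49.8 + 7.7333 + 10.6667 = 68.2
Treatment B = 1/15 × 98 + 2/3 × 23 + 4/15 × 78 = 6.5333 + 15.3333 + 20.8 = 42.6667
Treatment C = 6/25 × 99 + 11/25 × 10 + 3/25 × 15 + 1/5 × 102 = 23.76 + 4.4 + 1.8 + 20.4 = 50.36

Treatment A (68.2 QALYs)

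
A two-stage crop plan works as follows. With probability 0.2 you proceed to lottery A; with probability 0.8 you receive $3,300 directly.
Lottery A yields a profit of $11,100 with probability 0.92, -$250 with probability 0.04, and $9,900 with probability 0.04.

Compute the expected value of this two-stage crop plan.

EV(A) = 0.92 × 11100 + 0.04 × (-250) + 0.04 × 9900 = 10212 − 10 + 396 = 10598
Branch B: 3300 (certain)
Overall = 0.2 × 10598 + 0.8 × 3300 = 2119.6 + 2640 = 4759.6

$4,759.60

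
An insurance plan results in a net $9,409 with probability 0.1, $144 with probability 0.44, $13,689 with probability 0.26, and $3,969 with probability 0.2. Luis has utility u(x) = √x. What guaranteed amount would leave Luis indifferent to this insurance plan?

E[u] = 0.1·√9409 + 0.44·√144 + 0.26·√13689 + 0.2·√3969 = 0.1·97 + 0.44·12 + 0.26·117 + 0.2·63 = 58
CE = (58)² = 3364

$3,364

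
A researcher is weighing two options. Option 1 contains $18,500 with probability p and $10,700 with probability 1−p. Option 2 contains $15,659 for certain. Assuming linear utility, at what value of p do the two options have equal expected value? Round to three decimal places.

p·18500 + (1−p)·10700 = 15659
7800p + 10700 = 15659
p = (15659 − 10700) / 7800

p = 0.636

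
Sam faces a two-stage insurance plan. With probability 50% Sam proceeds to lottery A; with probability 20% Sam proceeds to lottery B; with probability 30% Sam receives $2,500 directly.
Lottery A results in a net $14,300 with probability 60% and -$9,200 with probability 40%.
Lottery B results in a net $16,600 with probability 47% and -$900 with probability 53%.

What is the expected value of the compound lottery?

$4,665

EV(A) = 0.6 × 14300 + 0.4 × (-9200) = 8580 − 3680 = 4900
EV(B) = 0.47 × 16600 + 0.53 × (-900) = 7802 − 477 = 7325
Branch C: 2500 (certain)
Overall = 0.5 × 4900 + 0.2 × 7325 + 0.3 × 2500 = 2450 + 1465 + 750 = 4665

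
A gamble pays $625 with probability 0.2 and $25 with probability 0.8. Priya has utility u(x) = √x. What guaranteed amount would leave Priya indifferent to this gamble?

E[u] = 0.2·√625 + 0.8·√25 = 0.2·25 + 0.8·5 = 9
CE = (9)² = 81

$81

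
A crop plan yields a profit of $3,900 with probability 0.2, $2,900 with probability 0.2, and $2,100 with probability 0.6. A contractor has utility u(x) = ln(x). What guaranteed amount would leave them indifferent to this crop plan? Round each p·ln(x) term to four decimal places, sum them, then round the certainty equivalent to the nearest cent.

E[u] = 0.2·ln(3900) + 0.2·ln(2900) + 0.6·ln(2100) = 1.6537 + 1.5945 + 4.5898 = 7.8380
CE = e^7.8380 ≈ 2535.13

$2,535.13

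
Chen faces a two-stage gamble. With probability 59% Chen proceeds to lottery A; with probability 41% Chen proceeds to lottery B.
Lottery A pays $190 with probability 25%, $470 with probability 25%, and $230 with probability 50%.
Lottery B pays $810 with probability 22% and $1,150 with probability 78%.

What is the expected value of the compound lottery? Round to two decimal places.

EV(A) = 0.25 × 190 + 0.25 × 470 + 0.5 × 230 = 47.5 + 117.5 + 115 = 280
EV(B) = 0.22 × 810 + 0.78 × 1150 = 178.2 + 897 = 1075.2
Overall = 0.59 × 280 + 0.41 × 1075.2 = 165.2 + 440.832 = 606.032

$606.03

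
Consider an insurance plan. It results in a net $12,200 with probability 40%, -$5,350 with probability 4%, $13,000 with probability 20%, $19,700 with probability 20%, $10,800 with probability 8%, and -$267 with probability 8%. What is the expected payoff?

$12,048.64

EV = 0.4 × 12200 + 0.04 × (-5350) + 0.2 × 13000 + 0.2 × 19700 + 0.08 × 10800 + 0.08 × (-267) = 4880 − 214 + 2600 + 3940 + 864 − 21.36 = 12048.64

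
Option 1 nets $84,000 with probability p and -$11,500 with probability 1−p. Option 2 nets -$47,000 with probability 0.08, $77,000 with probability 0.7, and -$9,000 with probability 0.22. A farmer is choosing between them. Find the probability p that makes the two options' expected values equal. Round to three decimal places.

p = 0.625

EV(Option 2) = 0.08 × (-47000) + 0.7 × 77000 + 0.22 × (-9000) = -3760 + 53900 − 1980 = 48160
p·84000 + (1−p)·(-11500) = 48160
95500p − 11500 = 48160
p = (48160 + 11500) / 95500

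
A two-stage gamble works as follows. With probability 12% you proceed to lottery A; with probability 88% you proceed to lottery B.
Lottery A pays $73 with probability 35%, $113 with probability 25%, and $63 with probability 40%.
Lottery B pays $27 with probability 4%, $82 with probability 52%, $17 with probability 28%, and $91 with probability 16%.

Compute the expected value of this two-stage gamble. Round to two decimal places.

$64.96

EV(A) = 0.35 × 73 + 0.25 × 113 + 0.4 × 63 = 25.55 + 28.25 + 25.2 = 79
EV(B) = 0.04 × 27 + 0.52 × 82 + 0.28 × 17 + 0.16 × 91 = 1.08 + 42.64 + 4.76 + 14.56 = 63.04
Overall = 0.12 × 79 + 0.88 × 63.04 = 9.48 + 55.4752 = 64.9552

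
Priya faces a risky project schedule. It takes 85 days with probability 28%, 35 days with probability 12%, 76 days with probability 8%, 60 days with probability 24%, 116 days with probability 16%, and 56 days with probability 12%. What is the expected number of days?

EV = 0.28 × 85 + 0.12 × 35 + 0.08 × 76 + 0.24 × 60 + 0.16 × 116 + 0.12 × 56 = 23.8 + 4.2 + 6.08 + 14.4 + 18.56 + 6.72 = 73.76

73.76 days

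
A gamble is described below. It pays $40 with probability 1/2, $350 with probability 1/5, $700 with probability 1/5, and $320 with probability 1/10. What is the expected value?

$262

EV = 1/2 × 40 + 1/5 × 350 + 1/5 × 700 + 1/10 × 320 = 20 + 70 + 140 + 32 = 262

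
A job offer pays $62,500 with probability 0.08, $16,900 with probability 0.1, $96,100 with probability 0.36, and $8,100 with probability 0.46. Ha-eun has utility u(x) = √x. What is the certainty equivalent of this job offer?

E[u] = 0.08·√62500 + 0.1·√16900 + 0.36·√96100 + 0.46·√8100 = 0.08·250 + 0.1·130 + 0.36·310 + 0.46·90 = 186
CE = (186)² = 34596

$34,596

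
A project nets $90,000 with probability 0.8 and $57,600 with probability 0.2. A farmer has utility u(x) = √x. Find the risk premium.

$576

E[u] = 0.8·√90000 + 0.2·√57600 = 0.8·300 + 0.2·240 = 288
CE = (288)² = 82944
Risk premium = EV − CE = 83520 − 82944 = 576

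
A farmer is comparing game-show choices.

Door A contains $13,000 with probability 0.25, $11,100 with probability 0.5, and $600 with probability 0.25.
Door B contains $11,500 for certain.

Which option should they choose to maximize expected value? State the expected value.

Door A = 0.25 × 13000 + 0.5 × 11100 + 0.25 × 600 = 3250 + 5550 + 150 = 8950
Door B: 11500 (certain)

Door B ($11,500)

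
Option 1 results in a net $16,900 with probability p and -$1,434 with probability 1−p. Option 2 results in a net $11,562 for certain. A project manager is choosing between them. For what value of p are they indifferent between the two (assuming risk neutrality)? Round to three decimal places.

p·16900 + (1−p)·(-1434) = 11562
18334p − 1434 = 11562
p = (11562 + 1434) / 18334

p = 0.709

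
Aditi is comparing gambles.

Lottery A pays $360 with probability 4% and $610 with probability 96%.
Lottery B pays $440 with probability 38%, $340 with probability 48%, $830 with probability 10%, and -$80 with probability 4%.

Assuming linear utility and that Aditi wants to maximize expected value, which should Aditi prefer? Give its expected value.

Lottery A = 0.04 × 360 + 0.96 × 610 = 14.4 + 585.6 = 600
Lottery B = 0.38 × 440 + 0.48 × 340 + 0.1 × 830 + 0.04 × (-80) = 167.2 + 163.2 + 83 − 3.2 = 410.2

Lottery A ($600)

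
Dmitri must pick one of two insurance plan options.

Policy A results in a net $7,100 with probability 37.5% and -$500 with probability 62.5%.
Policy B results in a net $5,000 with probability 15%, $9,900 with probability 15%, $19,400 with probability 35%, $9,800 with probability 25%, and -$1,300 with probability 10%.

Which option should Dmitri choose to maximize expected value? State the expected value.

Policy B ($11,345)

Policy A = 0.375 × 7100 + 0.625 × (-500) = 2662.5 − 312.5 = 2350
Policy B = 0.15 × 5000 + 0.15 × 9900 + 0.35 × 19400 + 0.25 × 9800 + 0.1 × (-1300) = 750 + 1485 + 6790 + 2450 − 130 = 11345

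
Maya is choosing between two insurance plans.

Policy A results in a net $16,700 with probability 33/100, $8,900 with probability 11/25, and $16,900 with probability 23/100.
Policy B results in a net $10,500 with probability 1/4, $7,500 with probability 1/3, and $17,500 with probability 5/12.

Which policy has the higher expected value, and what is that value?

Policy A = 33/100 × 16700 + 11/25 × 8900 + 23/100 × 16900 = 5511 + 3916 + 3887 = 13314
Policy B = 1/4 × 10500 + 1/3 × 7500 + 5/12 × 17500 = 2625 + 2500 + 7291.6667 = 12416.6667

Policy A ($13,314)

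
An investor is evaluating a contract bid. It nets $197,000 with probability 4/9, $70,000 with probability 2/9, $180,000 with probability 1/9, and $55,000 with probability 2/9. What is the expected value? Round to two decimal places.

$135,333.33

EV = 4/9 × 197000 + 2/9 × 70000 + 1/9 × 180000 + 2/9 × 55000 = 87555.5556 + 15555.5556 + 20000 + 12222.2222 = 135333.3333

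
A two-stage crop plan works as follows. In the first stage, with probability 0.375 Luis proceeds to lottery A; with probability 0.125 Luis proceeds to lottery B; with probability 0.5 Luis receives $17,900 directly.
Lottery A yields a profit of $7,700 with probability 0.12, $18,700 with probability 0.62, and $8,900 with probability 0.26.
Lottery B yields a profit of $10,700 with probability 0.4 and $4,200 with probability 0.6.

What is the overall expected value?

$15,362

EV(A) = 0.12 × 7700 + 0.62 × 18700 + 0.26 × 8900 = 924 + 11594 + 2314 = 14832
EV(B) = 0.4 × 10700 + 0.6 × 4200 = 4280 + 2520 = 6800
Branch C: 17900 (certain)
Overall = 0.375 × 14832 + 0.125 × 6800 + 0.5 × 17900 = 5562 + 850 + 8950 = 15362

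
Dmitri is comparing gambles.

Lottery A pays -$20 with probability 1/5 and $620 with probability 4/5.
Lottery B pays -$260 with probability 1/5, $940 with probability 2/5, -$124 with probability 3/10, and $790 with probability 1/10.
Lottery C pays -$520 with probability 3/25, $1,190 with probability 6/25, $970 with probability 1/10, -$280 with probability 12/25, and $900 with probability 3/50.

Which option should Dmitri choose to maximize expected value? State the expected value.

Lottery A ($492)

Lottery A = 1/5 × (-20) + 4/5 × 620 = -4 + 496 = 492
Lottery B = 1/5 × (-260) + 2/5 × 940 + 3/10 × (-124) + 1/10 × 790 = -52 + 376 − 37.2 + 79 = 365.8
Lottery C = 3/25 × (-520) + 6/25 × 1190 + 1/10 × 970 + 12/25 × (-280) + 3/50 × 900 = -62.4 + 285.6 + 97 − 134.4 + 54 = 239.8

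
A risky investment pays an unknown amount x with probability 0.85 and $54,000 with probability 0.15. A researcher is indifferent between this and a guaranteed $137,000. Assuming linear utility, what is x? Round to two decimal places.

x = $151,647.06

0.85·x + 0.15·54000 = 137000
0.85·x = 137000 − 8100 = 128900
x = 128900 / 0.85 = 151647.0588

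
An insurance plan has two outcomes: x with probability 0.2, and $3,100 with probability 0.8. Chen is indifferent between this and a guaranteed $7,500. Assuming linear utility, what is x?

0.2·x + 0.8·3100 = 7500
0.2·x = 7500 − 2480 = 5020
x = 5020 / 0.2 = 25100

x = $25,100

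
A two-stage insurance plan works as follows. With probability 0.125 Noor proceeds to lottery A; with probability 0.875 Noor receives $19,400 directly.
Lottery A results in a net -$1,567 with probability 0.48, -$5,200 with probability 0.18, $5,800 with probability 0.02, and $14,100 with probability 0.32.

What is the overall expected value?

EV(A) = 0.48 × (-1567) + 0.18 × (-5200) + 0.02 × 5800 + 0.32 × 14100 = -752.16 − 936 + 116 + 4512 = 2939.84
Branch B: 19400 (certain)
Overall = 0.125 × 2939.84 + 0.875 × 19400 = 367.48 + 16975 = 17342.48

$17,342.48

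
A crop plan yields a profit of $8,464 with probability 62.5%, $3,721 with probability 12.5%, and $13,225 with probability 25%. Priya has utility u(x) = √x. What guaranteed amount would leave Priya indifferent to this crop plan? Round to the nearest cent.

$8,812.52

E[u] = 0.625·√8464 + 0.125·√3721 + 0.25·√13225 = 0.625·92 + 0.125·61 + 0.25·115 = 93.875
CE = (93.875)² = 8812.515625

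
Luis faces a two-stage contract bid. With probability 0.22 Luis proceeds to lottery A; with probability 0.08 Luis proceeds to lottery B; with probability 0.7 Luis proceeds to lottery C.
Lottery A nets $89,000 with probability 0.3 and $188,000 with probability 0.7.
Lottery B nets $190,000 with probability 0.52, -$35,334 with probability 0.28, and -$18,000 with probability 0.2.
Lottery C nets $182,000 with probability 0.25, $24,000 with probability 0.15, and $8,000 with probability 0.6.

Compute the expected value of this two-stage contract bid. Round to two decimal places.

$79,380.52

EV(A) = 0.3 × 89000 + 0.7 × 188000 = 26700 + 131600 = 158300
EV(B) = 0.52 × 190000 + 0.28 × (-35334) + 0.2 × (-18000) = 98800 − 9893.52 − 3600 = 85306.48
EV(C) = 0.25 × 182000 + 0.15 × 24000 + 0.6 × 8000 = 45500 + 3600 + 4800 = 53900
Overall = 0.22 × 158300 + 0.08 × 85306.48 + 0.7 × 53900 = 34826 + 6824.5184 + 37730 = 79380.5184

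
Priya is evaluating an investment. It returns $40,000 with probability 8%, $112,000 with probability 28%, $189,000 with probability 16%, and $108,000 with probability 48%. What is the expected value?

EV = 0.08 × 40000 + 0.28 × 112000 + 0.16 × 189000 + 0.48 × 108000 = 3200 + 31360 + 30240 + 51840 = 116640

$116,640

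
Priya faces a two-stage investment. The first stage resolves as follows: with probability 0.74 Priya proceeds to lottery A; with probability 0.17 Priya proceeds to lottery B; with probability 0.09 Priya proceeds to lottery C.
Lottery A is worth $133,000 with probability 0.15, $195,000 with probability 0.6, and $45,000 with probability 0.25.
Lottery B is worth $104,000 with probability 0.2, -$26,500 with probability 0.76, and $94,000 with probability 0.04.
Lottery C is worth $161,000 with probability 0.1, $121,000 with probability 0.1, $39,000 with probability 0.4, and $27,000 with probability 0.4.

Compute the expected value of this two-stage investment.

EV(A) = 0.15 × 133000 + 0.6 × 195000 + 0.25 × 45000 = 19950 + 117000 + 11250 = 148200
EV(B) = 0.2 × 104000 + 0.76 × (-26500) + 0.04 × 94000 = 20800 − 20140 + 3760 = 4420
EV(C) = 0.1 × 161000 + 0.1 × 121000 + 0.4 × 39000 + 0.4 × 27000 = 16100 + 12100 + 15600 + 10800 = 54600
Overall = 0.74 × 148200 + 0.17 × 4420 + 0.09 × 54600 = 109668 + 751.4 + 4914 = 115333.4

$115,333.40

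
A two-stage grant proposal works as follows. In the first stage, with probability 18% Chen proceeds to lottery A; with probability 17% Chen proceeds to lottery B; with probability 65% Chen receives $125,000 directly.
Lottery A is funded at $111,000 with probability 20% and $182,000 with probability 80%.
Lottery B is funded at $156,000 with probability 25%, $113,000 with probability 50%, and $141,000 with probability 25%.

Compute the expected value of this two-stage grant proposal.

EV(A) = 0.2 × 111000 + 0.8 × 182000 = 22200 + 145600 = 167800
EV(B) = 0.25 × 156000 + 0.5 × 113000 + 0.25 × 141000 = 39000 + 56500 + 35250 = 130750
Branch C: 125000 (certain)
Overall = 0.18 × 167800 + 0.17 × 130750 + 0.65 × 125000 = 30204 + 22227.5 + 81250 = 133681.5

$133,681.50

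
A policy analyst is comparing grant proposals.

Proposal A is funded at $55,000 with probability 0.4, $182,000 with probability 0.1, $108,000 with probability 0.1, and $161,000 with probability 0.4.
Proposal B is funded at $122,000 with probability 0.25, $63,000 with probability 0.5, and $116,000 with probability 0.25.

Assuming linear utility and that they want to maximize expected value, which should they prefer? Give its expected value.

Proposal A = 0.4 × 55000 + 0.1 × 182000 + 0.1 × 108000 + 0.4 × 161000 = 22000 + 18200 + 10800 + 64400 = 115400
Proposal B = 0.25 × 122000 + 0.5 × 63000 + 0.25 × 116000 = 30500 + 31500 + 29000 = 91000

Proposal A ($115,400)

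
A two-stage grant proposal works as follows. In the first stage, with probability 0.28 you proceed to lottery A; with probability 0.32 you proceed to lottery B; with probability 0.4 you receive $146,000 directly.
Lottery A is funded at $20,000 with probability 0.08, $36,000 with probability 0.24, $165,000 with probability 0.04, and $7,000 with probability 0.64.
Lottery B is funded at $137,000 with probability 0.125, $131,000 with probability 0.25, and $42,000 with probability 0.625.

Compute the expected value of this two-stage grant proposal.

EV(A) = 0.08 × 20000 + 0.24 × 36000 + 0.04 × 165000 + 0.64 × 7000 = 1600 + 8640 + 6600 + 4480 = 21320
EV(B) = 0.125 × 137000 + 0.25 × 131000 + 0.625 × 42000 = 17125 + 32750 + 26250 = 76125
Branch C: 146000 (certain)
Overall = 0.28 × 21320 + 0.32 × 76125 + 0.4 × 146000 = 5969.6 + 24360 + 58400 = 88729.6

$88,729.60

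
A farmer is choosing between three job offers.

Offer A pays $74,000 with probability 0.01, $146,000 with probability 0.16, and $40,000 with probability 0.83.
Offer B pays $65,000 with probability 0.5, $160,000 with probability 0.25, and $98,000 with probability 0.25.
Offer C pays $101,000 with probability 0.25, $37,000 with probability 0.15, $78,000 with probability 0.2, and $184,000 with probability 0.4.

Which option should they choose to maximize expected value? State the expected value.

Offer C ($120,000)

Offer A = 0.01 × 74000 + 0.16 × 146000 + 0.83 × 40000 = 740 + 23360 + 33200 = 57300
Offer B = 0.5 × 65000 + 0.25 × 160000 + 0.25 × 98000 = 32500 + 40000 + 24500 = 97000
Offer C = 0.25 × 101000 + 0.15 × 37000 + 0.2 × 78000 + 0.4 × 184000 = 25250 + 5550 + 15600 + 73600 = 120000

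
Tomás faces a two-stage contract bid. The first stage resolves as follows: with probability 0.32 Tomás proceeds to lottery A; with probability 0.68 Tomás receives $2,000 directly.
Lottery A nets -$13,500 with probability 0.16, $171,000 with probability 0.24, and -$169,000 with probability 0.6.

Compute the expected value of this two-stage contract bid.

EV(A) = 0.16 × (-13500) + 0.24 × 171000 + 0.6 × (-169000) = -2160 + 41040 − 101400 = -62520
Branch B: 2000 (certain)
Overall = 0.32 × (-62520) + 0.68 × 2000 = -20006.4 + 1360 = -18646.4

-$18,646.40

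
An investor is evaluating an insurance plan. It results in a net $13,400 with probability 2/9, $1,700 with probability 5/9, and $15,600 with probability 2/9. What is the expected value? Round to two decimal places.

EV = 2/9 × 13400 + 5/9 × 1700 + 2/9 × 15600 = 2977.7778 + 944.4444 + 3466.6667 = 7388.8889

$7,388.89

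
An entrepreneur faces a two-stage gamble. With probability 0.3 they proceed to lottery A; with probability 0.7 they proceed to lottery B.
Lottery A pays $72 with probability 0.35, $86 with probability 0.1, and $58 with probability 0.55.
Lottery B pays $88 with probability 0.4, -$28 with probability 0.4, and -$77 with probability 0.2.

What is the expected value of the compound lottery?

EV(A) = 0.35 × 72 + 0.1 × 86 + 0.55 × 58 = 25.2 + 8.6 + 31.9 = 65.7
EV(B) = 0.4 × 88 + 0.4 × (-28) + 0.2 × (-77) = 35.2 − 11.2 − 15.4 = 8.6
Overall = 0.3 × 65.7 + 0.7 × 8.6 = 19.71 + 6.02 = 25.73

$25.73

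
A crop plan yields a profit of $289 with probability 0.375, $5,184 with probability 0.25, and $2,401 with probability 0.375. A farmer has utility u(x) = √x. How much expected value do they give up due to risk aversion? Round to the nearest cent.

E[u] = 0.375·√289 + 0.25·√5184 + 0.375·√2401 = 0.375·17 + 0.25·72 + 0.375·49 = 42.75
CE = (42.75)² = 1827.5625
Risk premium = EV − CE = 2304.75 − 1827.5625 = 477.1875

$477.19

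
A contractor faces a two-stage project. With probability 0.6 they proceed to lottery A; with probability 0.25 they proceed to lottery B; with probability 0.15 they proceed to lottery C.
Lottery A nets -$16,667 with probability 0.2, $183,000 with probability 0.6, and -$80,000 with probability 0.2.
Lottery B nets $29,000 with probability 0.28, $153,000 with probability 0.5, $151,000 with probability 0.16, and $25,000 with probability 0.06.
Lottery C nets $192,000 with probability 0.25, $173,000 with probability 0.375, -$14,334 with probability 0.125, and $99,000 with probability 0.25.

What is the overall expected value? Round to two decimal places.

$102,224.95

EV(A) = 0.2 × (-16667) + 0.6 × 183000 + 0.2 × (-80000) = -3333.4 + 109800 − 16000 = 90466.6
EV(B) = 0.28 × 29000 + 0.5 × 153000 + 0.16 × 151000 + 0.06 × 25000 = 8120 + 76500 + 24160 + 1500 = 110280
EV(C) = 0.25 × 192000 + 0.375 × 173000 + 0.125 × (-14334) + 0.25 × 99000 = 48000 + 64875 − 1791.75 + 24750 = 135833.25
Overall = 0.6 × 90466.6 + 0.25 × 110280 + 0.15 × 135833.25 = 54279.96 + 27570 + 20374.9875 = 102224.9475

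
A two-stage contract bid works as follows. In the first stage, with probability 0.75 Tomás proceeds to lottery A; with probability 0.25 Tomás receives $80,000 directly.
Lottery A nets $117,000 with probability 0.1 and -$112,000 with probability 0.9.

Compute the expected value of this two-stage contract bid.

EV(A) = 0.1 × 117000 + 0.9 × (-112000) = 11700 − 100800 = -89100
Branch B: 80000 (certain)
Overall = 0.75 × (-89100) + 0.25 × 80000 = -66825 + 20000 = -46825

-$46,825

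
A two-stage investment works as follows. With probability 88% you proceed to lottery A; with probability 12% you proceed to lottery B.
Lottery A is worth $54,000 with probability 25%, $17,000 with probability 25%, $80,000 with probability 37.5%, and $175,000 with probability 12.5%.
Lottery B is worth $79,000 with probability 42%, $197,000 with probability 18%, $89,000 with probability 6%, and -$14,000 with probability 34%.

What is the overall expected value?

EV(A) = 0.25 × 54000 + 0.25 × 17000 + 0.375 × 80000 + 0.125 × 175000 = 13500 + 4250 + 30000 + 21875 = 69625
EV(B) = 0.42 × 79000 + 0.18 × 197000 + 0.06 × 89000 + 0.34 × (-14000) = 33180 + 35460 + 5340 − 4760 = 69220
Overall = 0.88 × 69625 + 0.12 × 69220 = 61270 + 8306.4 = 69576.4

$69,576.40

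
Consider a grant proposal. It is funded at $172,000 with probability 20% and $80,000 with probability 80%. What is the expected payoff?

EV = 0.2 × 172000 + 0.8 × 80000 = 34400 + 64000 = 98400

$98,400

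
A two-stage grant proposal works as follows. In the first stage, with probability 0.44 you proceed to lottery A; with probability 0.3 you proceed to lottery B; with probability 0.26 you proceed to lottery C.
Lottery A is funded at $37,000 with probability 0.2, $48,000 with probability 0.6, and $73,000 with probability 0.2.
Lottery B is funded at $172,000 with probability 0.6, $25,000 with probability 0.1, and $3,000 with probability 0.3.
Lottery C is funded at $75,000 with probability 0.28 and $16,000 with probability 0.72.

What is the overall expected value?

$62,787.20

EV(A) = 0.2 × 37000 + 0.6 × 48000 + 0.2 × 73000 = 7400 + 28800 + 14600 = 50800
EV(B) = 0.6 × 172000 + 0.1 × 25000 + 0.3 × 3000 = 103200 + 2500 + 900 = 106600
EV(C) = 0.28 × 75000 + 0.72 × 16000 = 21000 + 11520 = 32520
Overall = 0.44 × 50800 + 0.3 × 106600 + 0.26 × 32520 = 22352 + 31980 + 8455.2 = 62787.2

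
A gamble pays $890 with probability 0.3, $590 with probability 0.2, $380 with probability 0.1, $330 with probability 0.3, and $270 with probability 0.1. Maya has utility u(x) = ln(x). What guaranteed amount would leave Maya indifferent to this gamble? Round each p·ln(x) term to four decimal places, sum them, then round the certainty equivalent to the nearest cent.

$496.16

E[u] = 0.3·ln(890) + 0.2·ln(590) + 0.1·ln(380) + 0.3·ln(330) + 0.1·ln(270) = 2.0374 + 1.2760 + 0.5940 + 1.7397 + 0.5598 = 6.2069
CE = e^6.2069 ≈ 496.16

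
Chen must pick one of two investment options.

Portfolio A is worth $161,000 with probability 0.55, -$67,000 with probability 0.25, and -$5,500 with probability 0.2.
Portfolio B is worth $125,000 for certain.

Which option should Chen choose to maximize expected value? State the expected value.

Portfolio A = 0.55 × 161000 + 0.25 × (-67000) + 0.2 × (-5500) = 88550 − 16750 − 1100 = 70700
Portfolio B: 125000 (certain)

Portfolio B ($125,000)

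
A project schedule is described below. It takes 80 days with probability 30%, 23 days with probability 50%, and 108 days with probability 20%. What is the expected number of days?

EV = 0.3 × 80 + 0.5 × 23 + 0.2 × 108 = 24 + 11.5 + 21.6 = 57.1

57.1 days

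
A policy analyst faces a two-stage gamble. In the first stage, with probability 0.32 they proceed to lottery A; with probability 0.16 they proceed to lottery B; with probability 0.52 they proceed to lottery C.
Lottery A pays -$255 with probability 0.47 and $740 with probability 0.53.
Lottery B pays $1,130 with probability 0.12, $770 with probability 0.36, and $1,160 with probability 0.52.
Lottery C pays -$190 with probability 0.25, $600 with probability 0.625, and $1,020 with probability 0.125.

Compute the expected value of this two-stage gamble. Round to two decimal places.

EV(A) = 0.47 × (-255) + 0.53 × 740 = -119.85 + 392.2 = 272.35
EV(B) = 0.12 × 1130 + 0.36 × 770 + 0.52 × 1160 = 135.6 + 277.2 + 603.2 = 1016
EV(C) = 0.25 × (-190) + 0.625 × 600 + 0.125 × 1020 = -47.5 + 375 + 127.5 = 455
Overall = 0.32 × 272.35 + 0.16 × 1016 + 0.52 × 455 = 87.152 + 162.56 + 236.6 = 486.312

$486.31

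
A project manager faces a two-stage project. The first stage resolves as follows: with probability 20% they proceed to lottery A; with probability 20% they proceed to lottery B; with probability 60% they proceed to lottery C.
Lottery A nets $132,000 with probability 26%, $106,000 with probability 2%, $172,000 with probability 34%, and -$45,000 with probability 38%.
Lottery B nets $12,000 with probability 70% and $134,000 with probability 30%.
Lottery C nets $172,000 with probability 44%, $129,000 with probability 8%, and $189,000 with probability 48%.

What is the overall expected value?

$131,316

EV(A) = 0.26 × 132000 + 0.02 × 106000 + 0.34 × 172000 + 0.38 × (-45000) = 34320 + 2120 + 58480 − 17100 = 77820
EV(B) = 0.7 × 12000 + 0.3 × 134000 = 8400 + 40200 = 48600
EV(C) = 0.44 × 172000 + 0.08 × 129000 + 0.48 × 189000 = 75680 + 10320 + 90720 = 176720
Overall = 0.2 × 77820 + 0.2 × 48600 + 0.6 × 176720 = 15564 + 9720 + 106032 = 131316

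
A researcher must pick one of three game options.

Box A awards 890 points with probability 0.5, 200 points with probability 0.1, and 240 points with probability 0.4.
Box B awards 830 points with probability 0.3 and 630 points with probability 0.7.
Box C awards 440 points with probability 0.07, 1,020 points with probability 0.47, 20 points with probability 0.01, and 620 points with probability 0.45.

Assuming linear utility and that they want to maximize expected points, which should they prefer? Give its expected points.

Box C (789.4 points)

Box A = 0.5 × 890 + 0.1 × 200 + 0.4 × 240 = 445 + 20 + 96 = 561
Box B = 0.3 × 830 + 0.7 × 630 = 249 + 441 = 690
Box C = 0.07 × 440 + 0.47 × 1020 + 0.01 × 20 + 0.45 × 620 = 30.8 + 479.4 + 0.2 + 279 = 789.4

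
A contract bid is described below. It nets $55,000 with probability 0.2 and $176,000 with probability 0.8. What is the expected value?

$151,800

EV = 0.2 × 55000 + 0.8 × 176000 = 11000 + 140800 = 151800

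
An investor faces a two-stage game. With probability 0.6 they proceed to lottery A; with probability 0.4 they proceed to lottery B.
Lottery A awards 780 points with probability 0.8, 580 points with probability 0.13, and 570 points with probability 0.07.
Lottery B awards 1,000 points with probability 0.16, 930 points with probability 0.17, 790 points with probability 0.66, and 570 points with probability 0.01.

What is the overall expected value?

781.66 points

EV(A) = 0.8 × 780 + 0.13 × 580 + 0.07 × 570 = 624 + 75.4 + 39.9 = 739.3
EV(B) = 0.16 × 1000 + 0.17 × 930 + 0.66 × 790 + 0.01 × 570 = 160 + 158.1 + 521.4 + 5.7 = 845.2
Overall = 0.6 × 739.3 + 0.4 × 845.2 = 443.58 + 338.08 = 781.66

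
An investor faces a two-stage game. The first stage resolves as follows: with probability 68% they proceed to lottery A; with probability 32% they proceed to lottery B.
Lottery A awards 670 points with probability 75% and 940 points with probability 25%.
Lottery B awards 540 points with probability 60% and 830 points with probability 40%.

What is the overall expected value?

EV(A) = 0.75 × 670 + 0.25 × 940 = 502.5 + 235 = 737.5
EV(B) = 0.6 × 540 + 0.4 × 830 = 324 + 332 = 656
Overall = 0.68 × 737.5 + 0.32 × 656 = 501.5 + 209.92 = 711.42

711.42 points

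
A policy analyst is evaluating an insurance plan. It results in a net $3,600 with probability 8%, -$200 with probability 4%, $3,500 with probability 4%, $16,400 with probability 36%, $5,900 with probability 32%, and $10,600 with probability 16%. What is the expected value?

EV = 0.08 × 3600 + 0.04 × (-200) + 0.04 × 3500 + 0.36 × 16400 + 0.32 × 5900 + 0.16 × 10600 = 288 − 8 + 140 + 5904 + 1888 + 1696 = 9908

$9,908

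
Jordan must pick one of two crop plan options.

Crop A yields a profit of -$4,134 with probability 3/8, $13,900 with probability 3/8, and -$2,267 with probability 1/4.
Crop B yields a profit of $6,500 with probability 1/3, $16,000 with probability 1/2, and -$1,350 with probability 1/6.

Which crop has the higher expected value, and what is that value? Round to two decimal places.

Crop B ($9,941.67)

Crop A = 3/8 × (-4134) + 3/8 × 13900 + 1/4 × (-2267) = -1550.25 + 5212.5 − 566.75 = 3095.5
Crop B = 1/3 × 6500 + 1/2 × 16000 + 1/6 × (-1350) = 2166.6667 + 8000 − 225 = 9941.6667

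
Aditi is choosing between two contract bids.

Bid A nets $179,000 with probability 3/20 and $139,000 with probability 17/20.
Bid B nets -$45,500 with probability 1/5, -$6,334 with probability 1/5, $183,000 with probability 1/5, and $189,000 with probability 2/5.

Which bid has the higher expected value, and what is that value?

Bid A = 3/20 × 179000 + 17/20 × 139000 = 26850 + 118150 = 145000
Bid B = 1/5 × (-45500) + 1/5 × (-6334) + 1/5 × 183000 + 2/5 × 189000 = -9100 − 1266.8 + 36600 + 75600 = 101833.2

Bid A ($145,000)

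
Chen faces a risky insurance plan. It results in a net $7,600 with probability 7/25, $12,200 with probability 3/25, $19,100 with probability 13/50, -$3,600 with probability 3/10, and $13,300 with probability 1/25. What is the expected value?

$8,010

EV = 7/25 × 7600 + 3/25 × 12200 + 13/50 × 19100 + 3/10 × (-3600) + 1/25 × 13300 = 2128 + 1464 + 4966 − 1080 + 532 = 8010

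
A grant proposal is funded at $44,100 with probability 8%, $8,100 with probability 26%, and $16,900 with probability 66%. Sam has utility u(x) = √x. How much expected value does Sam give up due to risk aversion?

$912

E[u] = 0.08·√44100 + 0.26·√8100 + 0.66·√16900 = 0.08·210 + 0.26·90 + 0.66·130 = 126
CE = (126)² = 15876
Risk premium = EV − CE = 16788 − 15876 = 912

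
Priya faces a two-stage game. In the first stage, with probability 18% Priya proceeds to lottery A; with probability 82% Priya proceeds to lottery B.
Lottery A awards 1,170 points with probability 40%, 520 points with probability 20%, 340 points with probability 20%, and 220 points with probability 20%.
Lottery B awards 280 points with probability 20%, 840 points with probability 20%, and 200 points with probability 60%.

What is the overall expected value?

405.2 points

EV(A) = 0.4 × 1170 + 0.2 × 520 + 0.2 × 340 + 0.2 × 220 = 468 + 104 + 68 + 44 = 684
EV(B) = 0.2 × 280 + 0.2 × 840 + 0.6 × 200 = 56 + 168 + 120 = 344
Overall = 0.18 × 684 + 0.82 × 344 = 123.12 + 282.08 = 405.2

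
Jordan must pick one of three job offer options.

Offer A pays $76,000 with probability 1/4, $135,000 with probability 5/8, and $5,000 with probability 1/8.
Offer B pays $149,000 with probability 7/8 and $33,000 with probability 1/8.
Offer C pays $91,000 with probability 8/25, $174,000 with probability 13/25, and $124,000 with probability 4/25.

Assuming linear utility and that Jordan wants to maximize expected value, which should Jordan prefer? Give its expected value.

Offer A = 1/4 × 76000 + 5/8 × 135000 + 1/8 × 5000 = 19000 + 84375 + 625 = 104000
Offer B = 7/8 × 149000 + 1/8 × 33000 = 130375 + 4125 = 134500
Offer C = 8/25 × 91000 + 13/25 × 174000 + 4/25 × 124000 = 29120 + 90480 + 19840 = 139440

Offer C ($139,440)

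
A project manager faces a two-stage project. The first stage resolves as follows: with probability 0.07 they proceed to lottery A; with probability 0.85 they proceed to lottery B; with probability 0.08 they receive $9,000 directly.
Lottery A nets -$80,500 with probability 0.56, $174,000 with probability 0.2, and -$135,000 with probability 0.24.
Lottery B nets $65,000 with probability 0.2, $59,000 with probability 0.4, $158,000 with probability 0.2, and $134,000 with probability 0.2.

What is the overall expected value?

$78,482.40

EV(A) = 0.56 × (-80500) + 0.2 × 174000 + 0.24 × (-135000) = -45080 + 34800 − 32400 = -42680
EV(B) = 0.2 × 65000 + 0.4 × 59000 + 0.2 × 158000 + 0.2 × 134000 = 13000 + 23600 + 31600 + 26800 = 95000
Branch C: 9000 (certain)
Overall = 0.07 × (-42680) + 0.85 × 95000 + 0.08 × 9000 = -2987.6 + 80750 + 720 = 78482.4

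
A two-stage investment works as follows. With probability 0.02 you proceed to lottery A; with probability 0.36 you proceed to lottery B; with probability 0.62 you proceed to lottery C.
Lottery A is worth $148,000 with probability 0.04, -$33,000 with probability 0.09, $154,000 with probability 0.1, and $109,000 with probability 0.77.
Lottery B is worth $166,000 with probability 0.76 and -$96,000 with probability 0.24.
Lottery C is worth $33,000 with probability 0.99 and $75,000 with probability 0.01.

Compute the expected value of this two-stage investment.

$59,889.20

EV(A) = 0.04 × 148000 + 0.09 × (-33000) + 0.1 × 154000 + 0.77 × 109000 = 5920 − 2970 + 15400 + 83930 = 102280
EV(B) = 0.76 × 166000 + 0.24 × (-96000) = 126160 − 23040 = 103120
EV(C) = 0.99 × 33000 + 0.01 × 75000 = 32670 + 750 = 33420
Overall = 0.02 × 102280 + 0.36 × 103120 + 0.62 × 33420 = 2045.6 + 37123.2 + 20720.4 = 59889.2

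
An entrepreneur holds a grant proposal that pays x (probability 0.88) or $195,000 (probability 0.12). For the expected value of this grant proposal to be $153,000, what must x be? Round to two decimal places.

0.88·x + 0.12·195000 = 153000
0.88·x = 153000 − 23400 = 129600
x = 129600 / 0.88 = 147272.7273

x = $147,272.73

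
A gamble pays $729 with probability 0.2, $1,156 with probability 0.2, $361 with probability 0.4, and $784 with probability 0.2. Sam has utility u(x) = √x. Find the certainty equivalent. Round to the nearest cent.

E[u] = 0.2·√729 + 0.2·√1156 + 0.4·√361 + 0.2·√784 = 0.2·27 + 0.2·34 + 0.4·19 + 0.2·28 = 25.4
CE = (25.4)² = 645.16

$645.16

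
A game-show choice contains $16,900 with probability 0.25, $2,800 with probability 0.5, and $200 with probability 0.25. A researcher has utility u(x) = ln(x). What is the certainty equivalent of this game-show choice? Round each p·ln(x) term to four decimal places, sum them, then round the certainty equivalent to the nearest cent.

E[u] = 0.25·ln(16900) + 0.5·ln(2800) + 0.25·ln(200) = 2.4338 + 3.9687 + 1.3246 = 7.7271
CE = e^7.7271 ≈ 2269.01

$2,269.01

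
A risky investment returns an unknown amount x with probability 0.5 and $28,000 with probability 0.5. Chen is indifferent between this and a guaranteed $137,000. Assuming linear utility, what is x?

0.5·x + 0.5·28000 = 137000
0.5·x = 137000 − 14000 = 123000
x = 123000 / 0.5 = 246000

x = $246,000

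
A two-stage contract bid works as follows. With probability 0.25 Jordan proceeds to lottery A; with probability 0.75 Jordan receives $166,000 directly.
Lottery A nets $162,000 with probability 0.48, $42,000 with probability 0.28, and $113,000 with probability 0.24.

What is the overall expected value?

EV(A) = 0.48 × 162000 + 0.28 × 42000 + 0.24 × 113000 = 77760 + 11760 + 27120 = 116640
Branch B: 166000 (certain)
Overall = 0.25 × 116640 + 0.75 × 166000 = 29160 + 124500 = 153660

$153,660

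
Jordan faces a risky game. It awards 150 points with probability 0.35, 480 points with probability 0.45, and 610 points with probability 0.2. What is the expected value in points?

EV = 0.35 × 150 + 0.45 × 480 + 0.2 × 610 = 52.5 + 216 + 122 = 390.5

390.5 points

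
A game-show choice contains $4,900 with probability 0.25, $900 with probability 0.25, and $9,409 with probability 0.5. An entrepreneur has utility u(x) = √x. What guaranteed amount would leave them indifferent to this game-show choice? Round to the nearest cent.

$5,402.25

E[u] = 0.25·√4900 + 0.25·√900 + 0.5·√9409 = 0.25·70 + 0.25·30 + 0.5·97 = 73.5
CE = (73.5)² = 5402.25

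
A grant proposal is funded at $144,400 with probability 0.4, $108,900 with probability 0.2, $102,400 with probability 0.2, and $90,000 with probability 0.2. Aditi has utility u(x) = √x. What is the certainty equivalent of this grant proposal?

E[u] = 0.4·√144400 + 0.2·√108900 + 0.2·√102400 + 0.2·√90000 = 0.4·380 + 0.2·330 + 0.2·320 + 0.2·300 = 342
CE = (342)² = 116964

$116,964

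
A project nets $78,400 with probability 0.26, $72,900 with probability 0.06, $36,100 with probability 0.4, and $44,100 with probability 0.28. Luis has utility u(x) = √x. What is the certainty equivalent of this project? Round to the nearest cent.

$50,086.44

E[u] = 0.26·√78400 + 0.06·√72900 + 0.4·√36100 + 0.28·√44100 = 0.26·280 + 0.06·270 + 0.4·190 + 0.28·210 = 223.8
CE = (223.8)² = 50086.44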